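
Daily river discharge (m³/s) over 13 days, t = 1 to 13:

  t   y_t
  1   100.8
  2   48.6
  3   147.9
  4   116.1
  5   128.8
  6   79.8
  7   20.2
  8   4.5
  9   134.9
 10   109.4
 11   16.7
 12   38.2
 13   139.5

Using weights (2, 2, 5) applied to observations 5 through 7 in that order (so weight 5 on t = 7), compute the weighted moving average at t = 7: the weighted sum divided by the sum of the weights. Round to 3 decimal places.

Weighted sum: 2·128.8 + 2·79.8 + 5·20.2 = 257.6 + 159.6 + 101.0 = 518.2
Weight total: 2 + 2 + 5 = 9
WMA = 518.2 / 9 = 57.578

57.578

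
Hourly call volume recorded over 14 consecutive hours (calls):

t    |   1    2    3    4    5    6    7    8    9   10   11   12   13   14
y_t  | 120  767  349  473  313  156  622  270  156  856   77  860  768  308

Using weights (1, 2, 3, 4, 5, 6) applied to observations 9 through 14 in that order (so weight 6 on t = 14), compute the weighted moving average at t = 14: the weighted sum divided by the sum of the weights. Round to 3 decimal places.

Weighted sum: 1·156 + 2·856 + 3·77 + 4·860 + 5·768 + 6·308 = 156 + 1712 + 231 + 3440 + 3840 + 1848 = 11227
Weight total: 1 + 2 + 3 + 4 + 5 + 6 = 21
WMA = 11227 / 21 = 534.619

534.619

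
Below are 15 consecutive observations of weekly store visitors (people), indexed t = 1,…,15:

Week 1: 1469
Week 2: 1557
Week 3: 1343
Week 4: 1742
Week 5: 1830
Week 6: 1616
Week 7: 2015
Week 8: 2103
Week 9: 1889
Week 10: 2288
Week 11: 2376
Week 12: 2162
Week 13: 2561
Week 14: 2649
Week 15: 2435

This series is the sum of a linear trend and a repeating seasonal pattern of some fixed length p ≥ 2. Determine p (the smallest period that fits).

First differences y_{t+1} − y_t: 88, -214, 399, 88, -214, 399, 88, -214, …
The difference pattern repeats every 3 terms and not for any smaller step, so p = 3.

3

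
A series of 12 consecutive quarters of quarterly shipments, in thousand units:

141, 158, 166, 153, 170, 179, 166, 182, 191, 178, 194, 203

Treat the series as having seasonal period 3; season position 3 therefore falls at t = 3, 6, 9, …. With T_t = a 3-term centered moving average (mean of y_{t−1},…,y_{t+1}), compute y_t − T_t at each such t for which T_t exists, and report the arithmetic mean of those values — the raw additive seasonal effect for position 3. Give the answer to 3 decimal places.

7.222

Season position 3 occurs at t = 3, 6, 9 (where T_t is defined).
t=3: T_3 = 159.00000; y_3 − T_3 = 166 − 159.00000 = 7.00000
t=6: T_6 = 171.66667; y_6 − T_6 = 179 − 171.66667 = 7.33333
t=9: T_9 = 183.66667; y_9 − T_9 = 191 − 183.66667 = 7.33333
Mean deviation: (7.00000 + 7.33333 + 7.33333) / 3 = 7.222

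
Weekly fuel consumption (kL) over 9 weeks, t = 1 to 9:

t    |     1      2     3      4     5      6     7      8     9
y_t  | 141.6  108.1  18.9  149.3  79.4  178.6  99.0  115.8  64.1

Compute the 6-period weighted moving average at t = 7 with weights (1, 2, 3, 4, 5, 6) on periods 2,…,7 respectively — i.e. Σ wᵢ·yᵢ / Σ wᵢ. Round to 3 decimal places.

Weighted sum: 1·108.1 + 2·18.9 + 3·149.3 + 4·79.4 + 5·178.6 + 6·99.0 = 108.1 + 37.8 + 447.9 + 317.6 + 893.0 + 594.0 = 2398.4
Weight total: 1 + 2 + 3 + 4 + 5 + 6 = 21
WMA = 2398.4 / 21 = 114.210

114.210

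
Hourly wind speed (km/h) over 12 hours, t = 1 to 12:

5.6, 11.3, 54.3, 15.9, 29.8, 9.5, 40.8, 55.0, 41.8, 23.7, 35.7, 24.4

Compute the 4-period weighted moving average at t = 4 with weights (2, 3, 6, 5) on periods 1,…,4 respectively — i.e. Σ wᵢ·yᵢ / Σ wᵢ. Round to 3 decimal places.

Weighted sum: 2·5.6 + 3·11.3 + 6·54.3 + 5·15.9 = 11.2 + 33.9 + 325.8 + 79.5 = 450.4
Weight total: 2 + 3 + 6 + 5 = 16
WMA = 450.4 / 16 = 28.150

28.150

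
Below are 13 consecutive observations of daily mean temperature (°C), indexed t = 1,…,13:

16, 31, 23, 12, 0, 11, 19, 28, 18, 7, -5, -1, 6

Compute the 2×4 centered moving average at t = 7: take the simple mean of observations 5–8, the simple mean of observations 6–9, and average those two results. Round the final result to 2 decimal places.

16.75

Sum over 5–8: 0 + 11 + 19 + 28 = 58
Sum over 6–9: 11 + 19 + 28 + 18 = 76
CMA at t=7 = (58 + 76) / (2·4) = 134 / 8 = 16.75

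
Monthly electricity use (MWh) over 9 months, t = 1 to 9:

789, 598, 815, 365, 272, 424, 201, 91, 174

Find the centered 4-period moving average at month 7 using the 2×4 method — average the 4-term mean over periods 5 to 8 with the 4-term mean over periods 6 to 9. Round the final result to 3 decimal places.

234.750

Sum over 5–8: 272 + 424 + 201 + 91 = 988
Sum over 6–9: 424 + 201 + 91 + 174 = 890
CMA at t=7 = (988 + 890) / (2·4) = 1878 / 8 = 234.750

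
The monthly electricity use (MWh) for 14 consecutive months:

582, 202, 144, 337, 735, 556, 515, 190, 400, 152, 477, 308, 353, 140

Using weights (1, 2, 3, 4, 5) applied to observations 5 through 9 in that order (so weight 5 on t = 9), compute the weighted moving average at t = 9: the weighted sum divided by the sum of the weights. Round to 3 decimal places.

410.133

Weighted sum: 1·735 + 2·556 + 3·515 + 4·190 + 5·400 = 735 + 1112 + 1545 + 760 + 2000 = 6152
Weight total: 1 + 2 + 3 + 4 + 5 = 15
WMA = 6152 / 15 = 410.133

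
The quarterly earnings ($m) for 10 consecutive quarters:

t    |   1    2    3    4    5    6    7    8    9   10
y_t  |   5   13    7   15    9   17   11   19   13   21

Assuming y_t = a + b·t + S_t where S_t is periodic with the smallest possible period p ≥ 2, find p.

First differences y_{t+1} − y_t: 8, -6, 8, -6, 8, -6, …
The difference pattern repeats every 2 terms and not for any smaller step, so p = 2.

2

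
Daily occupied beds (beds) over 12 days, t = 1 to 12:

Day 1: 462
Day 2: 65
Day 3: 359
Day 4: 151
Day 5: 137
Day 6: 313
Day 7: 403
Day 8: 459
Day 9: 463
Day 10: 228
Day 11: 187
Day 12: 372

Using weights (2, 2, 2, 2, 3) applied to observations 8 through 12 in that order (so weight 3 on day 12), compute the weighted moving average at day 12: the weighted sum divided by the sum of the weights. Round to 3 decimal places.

Weighted sum: 2·459 + 2·463 + 2·228 + 2·187 + 3·372 = 918 + 926 + 456 + 374 + 1116 = 3790
Weight total: 2 + 2 + 2 + 2 + 3 = 11
WMA = 3790 / 11 = 344.545

344.545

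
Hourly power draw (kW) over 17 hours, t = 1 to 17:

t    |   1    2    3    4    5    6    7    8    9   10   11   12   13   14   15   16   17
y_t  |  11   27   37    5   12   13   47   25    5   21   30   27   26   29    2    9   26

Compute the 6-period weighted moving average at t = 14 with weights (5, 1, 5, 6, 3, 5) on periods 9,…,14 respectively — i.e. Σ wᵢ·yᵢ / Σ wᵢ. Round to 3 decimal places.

23.240

Weighted sum: 5·5 + 1·21 + 5·30 + 6·27 + 3·26 + 5·29 = 25 + 21 + 150 + 162 + 78 + 145 = 581
Weight total: 5 + 1 + 5 + 6 + 3 + 5 = 25
WMA = 581 / 25 = 23.240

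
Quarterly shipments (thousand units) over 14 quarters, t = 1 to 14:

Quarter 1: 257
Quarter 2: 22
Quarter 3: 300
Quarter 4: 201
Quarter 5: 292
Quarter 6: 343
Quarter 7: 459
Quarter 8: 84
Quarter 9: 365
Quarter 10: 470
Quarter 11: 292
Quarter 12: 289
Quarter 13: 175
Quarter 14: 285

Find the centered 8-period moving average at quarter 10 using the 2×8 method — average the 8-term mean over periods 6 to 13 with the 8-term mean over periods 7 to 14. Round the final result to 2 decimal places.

Sum over 6–13: 343 + 459 + 84 + 365 + 470 + 292 + 289 + 175 = 2477
Sum over 7–14: 459 + 84 + 365 + 470 + 292 + 289 + 175 + 285 = 2419
CMA at t=10 = (2477 + 2419) / (2·8) = 4896 / 16 = 306.00

306.00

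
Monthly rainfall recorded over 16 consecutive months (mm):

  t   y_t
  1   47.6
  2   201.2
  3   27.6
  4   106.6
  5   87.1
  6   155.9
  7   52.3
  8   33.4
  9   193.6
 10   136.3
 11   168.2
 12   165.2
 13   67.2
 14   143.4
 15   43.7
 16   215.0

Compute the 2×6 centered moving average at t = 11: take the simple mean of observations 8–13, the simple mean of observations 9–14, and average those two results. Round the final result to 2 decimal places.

Sum over 8–13: 33.4 + 193.6 + 136.3 + 168.2 + 165.2 + 67.2 = 763.9
Sum over 9–14: 193.6 + 136.3 + 168.2 + 165.2 + 67.2 + 143.4 = 873.9
CMA at t=11 = (763.9 + 873.9) / (2·6) = 1637.8 / 12 = 136.48

136.48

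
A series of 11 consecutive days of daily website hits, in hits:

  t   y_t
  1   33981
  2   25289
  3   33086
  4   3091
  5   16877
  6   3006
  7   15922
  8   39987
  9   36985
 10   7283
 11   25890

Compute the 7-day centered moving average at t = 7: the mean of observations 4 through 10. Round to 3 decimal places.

17593.000

Sum of periods 4–10: 3091 + 16877 + 3006 + 15922 + 39987 + 36985 + 7283 = 123151
Divide by 7: 123151 / 7 = 17593.000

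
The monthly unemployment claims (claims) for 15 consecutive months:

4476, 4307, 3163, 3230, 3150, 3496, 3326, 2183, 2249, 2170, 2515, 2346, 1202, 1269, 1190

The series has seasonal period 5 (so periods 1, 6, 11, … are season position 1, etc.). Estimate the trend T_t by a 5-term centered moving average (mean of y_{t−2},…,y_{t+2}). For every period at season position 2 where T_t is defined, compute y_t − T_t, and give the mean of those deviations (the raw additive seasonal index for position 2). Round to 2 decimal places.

445.40

Season position 2 occurs at t = 7, 12 (where T_t is defined).
t=7: T_7 = 2880.8000; y_7 − T_7 = 3326 − 2880.8000 = 445.2000
t=12: T_12 = 1900.4000; y_12 − T_12 = 2346 − 1900.4000 = 445.6000
Mean deviation: (445.2000 + 445.6000) / 2 = 445.40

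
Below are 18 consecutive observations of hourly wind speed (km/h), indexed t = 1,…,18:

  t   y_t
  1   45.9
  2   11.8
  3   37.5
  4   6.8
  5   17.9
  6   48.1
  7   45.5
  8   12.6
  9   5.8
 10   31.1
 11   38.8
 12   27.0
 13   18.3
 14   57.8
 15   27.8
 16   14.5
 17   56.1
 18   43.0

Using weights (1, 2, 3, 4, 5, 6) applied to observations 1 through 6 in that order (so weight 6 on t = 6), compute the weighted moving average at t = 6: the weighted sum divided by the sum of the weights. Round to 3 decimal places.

Weighted sum: 1·45.9 + 2·11.8 + 3·37.5 + 4·6.8 + 5·17.9 + 6·48.1 = 45.9 + 23.6 + 112.5 + 27.2 + 89.5 + 288.6 = 587.3
Weight total: 1 + 2 + 3 + 4 + 5 + 6 = 21
WMA = 587.3 / 21 = 27.967

27.967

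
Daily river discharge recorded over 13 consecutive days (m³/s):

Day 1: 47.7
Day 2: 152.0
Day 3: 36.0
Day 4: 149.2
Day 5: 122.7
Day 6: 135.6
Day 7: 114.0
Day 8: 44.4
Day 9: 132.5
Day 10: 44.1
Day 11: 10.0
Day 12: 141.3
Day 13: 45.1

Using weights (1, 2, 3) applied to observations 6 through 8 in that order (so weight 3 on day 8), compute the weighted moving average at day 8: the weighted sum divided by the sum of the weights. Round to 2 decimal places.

Weighted sum: 1·135.6 + 2·114.0 + 3·44.4 = 135.6 + 228.0 + 133.2 = 496.8
Weight total: 1 + 2 + 3 = 6
WMA = 496.8 / 6 = 82.80

82.80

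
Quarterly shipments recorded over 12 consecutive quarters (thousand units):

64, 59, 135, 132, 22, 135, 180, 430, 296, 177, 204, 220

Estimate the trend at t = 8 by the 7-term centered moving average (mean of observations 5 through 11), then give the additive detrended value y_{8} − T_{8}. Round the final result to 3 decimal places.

Trend T_8 = (22 + 135 + 180 + 430 + 296 + 177 + 204) / 7 = 1444/7 = 206.28571
Detrended value: 430 − 206.28571 = 223.714

223.714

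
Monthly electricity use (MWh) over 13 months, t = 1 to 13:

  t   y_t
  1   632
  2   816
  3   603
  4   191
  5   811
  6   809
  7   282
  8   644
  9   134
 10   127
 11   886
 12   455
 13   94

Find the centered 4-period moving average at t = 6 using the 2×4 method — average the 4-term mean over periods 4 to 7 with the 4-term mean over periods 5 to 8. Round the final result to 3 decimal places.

Sum over 4–7: 191 + 811 + 809 + 282 = 2093
Sum over 5–8: 811 + 809 + 282 + 644 = 2546
CMA at t=6 = (2093 + 2546) / (2·4) = 4639 / 8 = 579.875

579.875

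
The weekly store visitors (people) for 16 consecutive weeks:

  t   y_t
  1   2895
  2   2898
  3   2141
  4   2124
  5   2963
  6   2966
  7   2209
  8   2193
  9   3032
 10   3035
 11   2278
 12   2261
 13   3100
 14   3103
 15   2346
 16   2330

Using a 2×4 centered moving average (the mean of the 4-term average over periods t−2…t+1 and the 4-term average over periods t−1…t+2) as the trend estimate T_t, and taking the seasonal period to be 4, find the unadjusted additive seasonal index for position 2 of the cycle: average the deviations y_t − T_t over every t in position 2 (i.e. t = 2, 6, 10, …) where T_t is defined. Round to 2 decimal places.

391.92

Season position 2 occurs at t = 6, 10, 14 (where T_t is defined).
t=6: T_6 = 2574.1250; y_6 − T_6 = 2966 − 2574.1250 = 391.8750
t=10: T_10 = 2643.0000; y_10 − T_10 = 3035 − 2643.0000 = 392.0000
t=14: T_14 = 2711.1250; y_14 − T_14 = 3103 − 2711.1250 = 391.8750
Mean deviation: (391.8750 + 392.0000 + 391.8750) / 3 = 391.92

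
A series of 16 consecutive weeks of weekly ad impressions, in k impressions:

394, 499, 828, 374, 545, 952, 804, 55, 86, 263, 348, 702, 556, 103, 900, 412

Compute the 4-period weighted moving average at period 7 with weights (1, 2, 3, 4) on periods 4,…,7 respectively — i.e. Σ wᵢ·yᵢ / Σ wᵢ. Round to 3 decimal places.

Weighted sum: 1·374 + 2·545 + 3·952 + 4·804 = 374 + 1090 + 2856 + 3216 = 7536
Weight total: 1 + 2 + 3 + 4 = 10
WMA = 7536 / 10 = 753.600

753.600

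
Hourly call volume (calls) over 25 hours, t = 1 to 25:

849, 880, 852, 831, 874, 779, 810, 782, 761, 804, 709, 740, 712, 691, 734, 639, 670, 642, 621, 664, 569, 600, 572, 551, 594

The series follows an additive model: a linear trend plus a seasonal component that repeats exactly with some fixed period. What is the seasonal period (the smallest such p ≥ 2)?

5

First differences y_{t+1} − y_t: 31, -28, -21, 43, -95, 31, -28, -21, 43, -95, 31, -28, …
The difference pattern repeats every 5 terms and not for any smaller step, so p = 5.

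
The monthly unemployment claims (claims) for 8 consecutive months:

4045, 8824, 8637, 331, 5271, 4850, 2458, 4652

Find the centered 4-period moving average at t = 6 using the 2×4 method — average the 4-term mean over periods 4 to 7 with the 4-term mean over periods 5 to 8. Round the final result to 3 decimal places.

3767.625

Sum over 4–7: 331 + 5271 + 4850 + 2458 = 12910
Sum over 5–8: 5271 + 4850 + 2458 + 4652 = 17231
CMA at t=6 = (12910 + 17231) / (2·4) = 30141 / 8 = 3767.625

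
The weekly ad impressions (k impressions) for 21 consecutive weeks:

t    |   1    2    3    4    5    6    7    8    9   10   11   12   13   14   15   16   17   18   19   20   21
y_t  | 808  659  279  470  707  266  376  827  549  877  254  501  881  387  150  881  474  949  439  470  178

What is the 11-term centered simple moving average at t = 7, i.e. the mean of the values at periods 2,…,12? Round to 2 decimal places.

Sum of periods 2–12: 659 + 279 + 470 + 707 + 266 + 376 + 827 + 549 + 877 + 254 + 501 = 5765
Divide by 11: 5765 / 11 = 524.09

524.09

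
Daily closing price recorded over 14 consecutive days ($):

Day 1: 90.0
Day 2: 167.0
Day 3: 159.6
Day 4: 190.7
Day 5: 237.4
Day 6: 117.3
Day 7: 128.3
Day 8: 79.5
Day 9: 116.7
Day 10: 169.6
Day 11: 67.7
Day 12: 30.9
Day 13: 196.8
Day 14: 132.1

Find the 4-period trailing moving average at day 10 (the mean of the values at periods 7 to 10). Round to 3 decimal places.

123.525

Sum of periods 7–10: 128.3 + 79.5 + 116.7 + 169.6 = 494.1
Divide by 4: 494.1 / 4 = 123.525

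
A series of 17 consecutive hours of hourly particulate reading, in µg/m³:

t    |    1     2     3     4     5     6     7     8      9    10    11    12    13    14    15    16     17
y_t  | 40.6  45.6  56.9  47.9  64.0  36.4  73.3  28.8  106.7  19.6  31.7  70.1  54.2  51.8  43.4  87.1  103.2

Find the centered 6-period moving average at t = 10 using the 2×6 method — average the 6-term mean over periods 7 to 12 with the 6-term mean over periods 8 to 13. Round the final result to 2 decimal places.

Sum over 7–12: 73.3 + 28.8 + 106.7 + 19.6 + 31.7 + 70.1 = 330.2
Sum over 8–13: 28.8 + 106.7 + 19.6 + 31.7 + 70.1 + 54.2 = 311.1
CMA at t=10 = (330.2 + 311.1) / (2·6) = 641.3 / 12 = 53.44

53.44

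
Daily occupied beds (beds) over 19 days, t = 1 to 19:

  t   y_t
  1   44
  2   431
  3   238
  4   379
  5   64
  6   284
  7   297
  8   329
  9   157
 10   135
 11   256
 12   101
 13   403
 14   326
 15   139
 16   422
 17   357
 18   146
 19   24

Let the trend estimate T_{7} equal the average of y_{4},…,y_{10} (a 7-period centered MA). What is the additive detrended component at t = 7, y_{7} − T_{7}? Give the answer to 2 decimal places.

62.00

Trend T_7 = (379 + 64 + 284 + 297 + 329 + 157 + 135) / 7 = 1645/7 = 235.0000
Detrended value: 297 − 235.0000 = 62.00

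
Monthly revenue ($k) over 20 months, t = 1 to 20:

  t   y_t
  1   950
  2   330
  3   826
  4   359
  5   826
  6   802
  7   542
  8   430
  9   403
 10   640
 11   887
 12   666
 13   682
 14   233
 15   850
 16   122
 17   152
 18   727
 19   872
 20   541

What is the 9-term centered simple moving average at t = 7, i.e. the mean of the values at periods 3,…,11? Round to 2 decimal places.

Sum of periods 3–11: 826 + 359 + 826 + 802 + 542 + 430 + 403 + 640 + 887 = 5715
Divide by 9: 5715 / 9 = 635.00

635.00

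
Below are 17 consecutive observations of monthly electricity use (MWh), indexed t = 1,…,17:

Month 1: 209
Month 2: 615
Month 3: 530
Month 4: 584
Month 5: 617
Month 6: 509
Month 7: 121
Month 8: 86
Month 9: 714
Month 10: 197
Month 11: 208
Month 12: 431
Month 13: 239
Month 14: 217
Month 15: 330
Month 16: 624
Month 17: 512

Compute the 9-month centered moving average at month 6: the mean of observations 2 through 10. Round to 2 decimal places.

Sum of periods 2–10: 615 + 530 + 584 + 617 + 509 + 121 + 86 + 714 + 197 = 3973
Divide by 9: 3973 / 9 = 441.44

441.44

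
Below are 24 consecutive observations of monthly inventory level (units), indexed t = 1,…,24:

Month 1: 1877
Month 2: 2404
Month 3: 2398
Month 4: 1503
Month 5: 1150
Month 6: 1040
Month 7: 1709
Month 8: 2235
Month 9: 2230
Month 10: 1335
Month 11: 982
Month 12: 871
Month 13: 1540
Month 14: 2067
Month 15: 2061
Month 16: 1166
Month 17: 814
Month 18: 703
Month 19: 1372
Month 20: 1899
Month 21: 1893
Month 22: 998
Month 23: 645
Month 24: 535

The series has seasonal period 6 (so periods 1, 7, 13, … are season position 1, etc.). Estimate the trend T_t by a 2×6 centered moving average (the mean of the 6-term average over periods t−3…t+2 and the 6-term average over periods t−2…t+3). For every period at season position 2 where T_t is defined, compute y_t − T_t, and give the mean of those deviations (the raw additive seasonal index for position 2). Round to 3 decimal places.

Season position 2 occurs at t = 8, 14, 20 (where T_t is defined).
t=8: T_8 = 1602.50000; y_8 − T_8 = 2235 − 1602.50000 = 632.50000
t=14: T_14 = 1433.83333; y_14 − T_14 = 2067 − 1433.83333 = 633.16667
t=20: T_20 = 1265.75000; y_20 − T_20 = 1899 − 1265.75000 = 633.25000
Mean deviation: (632.50000 + 633.16667 + 633.25000) / 3 = 632.972

632.972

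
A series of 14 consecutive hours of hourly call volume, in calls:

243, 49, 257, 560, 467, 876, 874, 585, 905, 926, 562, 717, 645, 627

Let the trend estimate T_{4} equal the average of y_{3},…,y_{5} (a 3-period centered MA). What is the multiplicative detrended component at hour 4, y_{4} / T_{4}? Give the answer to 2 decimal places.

Trend T_4 = (257 + 560 + 467) / 3 = 1284/3 = 428.0000
Ratio to trend: 560 / 428.0000 = 1.31

1.31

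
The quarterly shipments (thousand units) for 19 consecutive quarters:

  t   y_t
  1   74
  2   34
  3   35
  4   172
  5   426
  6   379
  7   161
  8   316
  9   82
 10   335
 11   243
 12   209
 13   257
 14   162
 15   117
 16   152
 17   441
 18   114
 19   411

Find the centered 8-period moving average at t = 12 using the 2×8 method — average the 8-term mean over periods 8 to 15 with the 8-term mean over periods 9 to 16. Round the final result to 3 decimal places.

204.875

Sum over 8–15: 316 + 82 + 335 + 243 + 209 + 257 + 162 + 117 = 1721
Sum over 9–16: 82 + 335 + 243 + 209 + 257 + 162 + 117 + 152 = 1557
CMA at t=12 = (1721 + 1557) / (2·8) = 3278 / 16 = 204.875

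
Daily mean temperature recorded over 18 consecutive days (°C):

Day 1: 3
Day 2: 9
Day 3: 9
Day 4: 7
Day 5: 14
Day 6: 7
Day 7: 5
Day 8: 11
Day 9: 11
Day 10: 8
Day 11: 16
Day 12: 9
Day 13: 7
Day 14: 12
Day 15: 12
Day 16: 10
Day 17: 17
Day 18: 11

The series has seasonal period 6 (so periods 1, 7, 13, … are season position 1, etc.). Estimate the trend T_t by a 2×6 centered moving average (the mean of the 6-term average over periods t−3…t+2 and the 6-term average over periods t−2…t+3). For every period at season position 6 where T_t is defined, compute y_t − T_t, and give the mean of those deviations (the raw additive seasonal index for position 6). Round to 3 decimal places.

-1.792

Season position 6 occurs at t = 6, 12 (where T_t is defined).
t=6: T_6 = 9.00000; y_6 − T_6 = 7 − 9.00000 = -2.00000
t=12: T_12 = 10.58333; y_12 − T_12 = 9 − 10.58333 = -1.58333
Mean deviation: (-2.00000 + -1.58333) / 2 = -1.792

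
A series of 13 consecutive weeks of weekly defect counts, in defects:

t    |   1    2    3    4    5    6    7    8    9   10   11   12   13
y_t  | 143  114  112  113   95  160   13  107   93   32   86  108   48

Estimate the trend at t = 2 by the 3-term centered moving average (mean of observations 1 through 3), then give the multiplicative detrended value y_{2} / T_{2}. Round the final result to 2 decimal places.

Trend T_2 = (143 + 114 + 112) / 3 = 369/3 = 123.0000
Ratio to trend: 114 / 123.0000 = 0.93

0.93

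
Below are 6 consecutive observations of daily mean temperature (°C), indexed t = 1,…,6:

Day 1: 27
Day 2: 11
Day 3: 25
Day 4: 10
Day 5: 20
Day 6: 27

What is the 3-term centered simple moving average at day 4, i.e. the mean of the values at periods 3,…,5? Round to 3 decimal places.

18.333

Sum of periods 3–5: 25 + 10 + 20 = 55
Divide by 3: 55 / 3 = 18.333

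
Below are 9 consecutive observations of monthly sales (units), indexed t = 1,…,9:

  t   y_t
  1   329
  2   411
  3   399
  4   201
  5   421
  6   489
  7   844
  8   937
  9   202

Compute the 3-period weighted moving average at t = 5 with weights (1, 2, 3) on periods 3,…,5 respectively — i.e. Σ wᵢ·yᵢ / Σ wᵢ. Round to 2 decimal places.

Weighted sum: 1·399 + 2·201 + 3·421 = 399 + 402 + 1263 = 2064
Weight total: 1 + 2 + 3 = 6
WMA = 2064 / 6 = 344.00

344.00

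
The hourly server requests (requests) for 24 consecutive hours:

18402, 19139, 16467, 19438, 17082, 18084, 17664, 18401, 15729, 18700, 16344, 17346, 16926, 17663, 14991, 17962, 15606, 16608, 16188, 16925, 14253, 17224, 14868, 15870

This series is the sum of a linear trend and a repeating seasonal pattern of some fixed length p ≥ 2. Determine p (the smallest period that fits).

6

First differences y_{t+1} − y_t: 737, -2672, 2971, -2356, 1002, -420, 737, -2672, 2971, -2356, 1002, -420, 737, -2672, …
The difference pattern repeats every 6 terms and not for any smaller step, so p = 6.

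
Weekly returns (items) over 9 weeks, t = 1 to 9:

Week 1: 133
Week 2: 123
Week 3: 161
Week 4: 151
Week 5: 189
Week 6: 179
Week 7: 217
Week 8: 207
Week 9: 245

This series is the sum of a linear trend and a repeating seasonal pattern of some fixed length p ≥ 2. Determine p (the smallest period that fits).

2

First differences y_{t+1} − y_t: -10, 38, -10, 38, -10, 38, …
The difference pattern repeats every 2 terms and not for any smaller step, so p = 2.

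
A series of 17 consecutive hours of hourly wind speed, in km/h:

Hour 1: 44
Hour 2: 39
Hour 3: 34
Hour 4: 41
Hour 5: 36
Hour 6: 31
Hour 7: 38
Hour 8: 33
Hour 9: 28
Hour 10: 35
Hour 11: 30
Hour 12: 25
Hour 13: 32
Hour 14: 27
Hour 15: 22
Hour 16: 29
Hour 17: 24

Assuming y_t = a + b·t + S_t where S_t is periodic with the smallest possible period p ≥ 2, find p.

3

First differences y_{t+1} − y_t: -5, -5, 7, -5, -5, 7, -5, -5, …
The difference pattern repeats every 3 terms and not for any smaller step, so p = 3.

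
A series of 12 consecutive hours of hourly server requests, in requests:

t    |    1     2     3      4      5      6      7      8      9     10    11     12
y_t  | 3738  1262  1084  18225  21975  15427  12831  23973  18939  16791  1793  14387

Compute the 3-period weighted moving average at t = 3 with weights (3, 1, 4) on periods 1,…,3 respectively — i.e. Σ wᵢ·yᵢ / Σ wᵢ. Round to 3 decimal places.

2101.500

Weighted sum: 3·3738 + 1·1262 + 4·1084 = 11214 + 1262 + 4336 = 16812
Weight total: 3 + 1 + 4 = 8
WMA = 16812 / 8 = 2101.500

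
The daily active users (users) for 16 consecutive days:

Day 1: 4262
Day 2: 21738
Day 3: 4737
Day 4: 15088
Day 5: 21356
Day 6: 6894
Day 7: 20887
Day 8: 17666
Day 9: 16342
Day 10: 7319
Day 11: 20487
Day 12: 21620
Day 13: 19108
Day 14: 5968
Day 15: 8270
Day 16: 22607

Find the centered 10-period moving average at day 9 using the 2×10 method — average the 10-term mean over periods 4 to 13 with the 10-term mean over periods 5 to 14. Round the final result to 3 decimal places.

16220.700

Sum over 4–13: 15088 + 21356 + 6894 + 20887 + 17666 + 16342 + 7319 + 20487 + 21620 + 19108 = 166767
Sum over 5–14: 21356 + 6894 + 20887 + 17666 + 16342 + 7319 + 20487 + 21620 + 19108 + 5968 = 157647
CMA at t=9 = (166767 + 157647) / (2·10) = 324414 / 20 = 16220.700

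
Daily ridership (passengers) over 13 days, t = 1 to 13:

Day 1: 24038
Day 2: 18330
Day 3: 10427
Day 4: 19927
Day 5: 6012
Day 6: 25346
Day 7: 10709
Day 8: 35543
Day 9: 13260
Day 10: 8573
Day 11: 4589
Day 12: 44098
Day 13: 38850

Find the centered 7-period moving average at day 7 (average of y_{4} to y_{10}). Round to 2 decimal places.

17052.86

Sum of periods 4–10: 19927 + 6012 + 25346 + 10709 + 35543 + 13260 + 8573 = 119370
Divide by 7: 119370 / 7 = 17052.86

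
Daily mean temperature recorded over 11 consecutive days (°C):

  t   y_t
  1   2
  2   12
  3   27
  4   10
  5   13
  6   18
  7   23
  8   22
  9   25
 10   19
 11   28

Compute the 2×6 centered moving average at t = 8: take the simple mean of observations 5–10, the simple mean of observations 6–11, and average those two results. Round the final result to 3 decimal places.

Sum over 5–10: 13 + 18 + 23 + 22 + 25 + 19 = 120
Sum over 6–11: 18 + 23 + 22 + 25 + 19 + 28 = 135
CMA at t=8 = (120 + 135) / (2·6) = 255 / 12 = 21.250

21.250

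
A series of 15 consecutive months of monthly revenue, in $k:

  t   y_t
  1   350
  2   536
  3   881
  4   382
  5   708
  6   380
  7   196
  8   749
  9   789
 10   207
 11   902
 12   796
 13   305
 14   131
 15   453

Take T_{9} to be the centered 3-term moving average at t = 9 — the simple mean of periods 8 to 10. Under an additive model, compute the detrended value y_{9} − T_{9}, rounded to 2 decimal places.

207.33

Trend T_9 = (749 + 789 + 207) / 3 = 1745/3 = 581.6667
Detrended value: 789 − 581.6667 = 207.33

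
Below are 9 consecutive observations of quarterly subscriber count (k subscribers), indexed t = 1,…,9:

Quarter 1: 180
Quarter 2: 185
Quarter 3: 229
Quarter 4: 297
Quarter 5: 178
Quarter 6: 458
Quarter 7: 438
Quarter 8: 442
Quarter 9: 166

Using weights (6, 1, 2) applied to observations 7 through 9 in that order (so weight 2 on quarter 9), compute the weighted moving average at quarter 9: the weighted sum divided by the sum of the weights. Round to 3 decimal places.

378.000

Weighted sum: 6·438 + 1·442 + 2·166 = 2628 + 442 + 332 = 3402
Weight total: 6 + 1 + 2 = 9
WMA = 3402 / 9 = 378.000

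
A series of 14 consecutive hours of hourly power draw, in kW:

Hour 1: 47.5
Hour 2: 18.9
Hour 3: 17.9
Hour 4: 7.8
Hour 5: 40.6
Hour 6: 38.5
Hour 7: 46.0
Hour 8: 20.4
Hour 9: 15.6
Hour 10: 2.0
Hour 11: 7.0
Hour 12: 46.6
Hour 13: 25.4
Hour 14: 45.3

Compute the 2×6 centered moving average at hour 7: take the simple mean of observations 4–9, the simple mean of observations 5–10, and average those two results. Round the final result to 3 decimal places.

27.667

Sum over 4–9: 7.8 + 40.6 + 38.5 + 46.0 + 20.4 + 15.6 = 168.9
Sum over 5–10: 40.6 + 38.5 + 46.0 + 20.4 + 15.6 + 2.0 = 163.1
CMA at t=7 = (168.9 + 163.1) / (2·6) = 332.0 / 12 = 27.667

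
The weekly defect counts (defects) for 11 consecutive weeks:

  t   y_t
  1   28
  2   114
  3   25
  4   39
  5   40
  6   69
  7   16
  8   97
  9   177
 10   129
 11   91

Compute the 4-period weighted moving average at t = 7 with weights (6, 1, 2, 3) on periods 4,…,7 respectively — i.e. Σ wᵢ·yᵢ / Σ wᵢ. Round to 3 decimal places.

38.333

Weighted sum: 6·39 + 1·40 + 2·69 + 3·16 = 234 + 40 + 138 + 48 = 460
Weight total: 6 + 1 + 2 + 3 = 12
WMA = 460 / 12 = 38.333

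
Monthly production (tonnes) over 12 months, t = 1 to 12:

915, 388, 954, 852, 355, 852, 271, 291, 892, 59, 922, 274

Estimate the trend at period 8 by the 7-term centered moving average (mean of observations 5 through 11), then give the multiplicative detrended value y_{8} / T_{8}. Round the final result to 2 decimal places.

Trend T_8 = (355 + 852 + 271 + 291 + 892 + 59 + 922) / 7 = 3642/7 = 520.2857
Ratio to trend: 291 / 520.2857 = 0.56

0.56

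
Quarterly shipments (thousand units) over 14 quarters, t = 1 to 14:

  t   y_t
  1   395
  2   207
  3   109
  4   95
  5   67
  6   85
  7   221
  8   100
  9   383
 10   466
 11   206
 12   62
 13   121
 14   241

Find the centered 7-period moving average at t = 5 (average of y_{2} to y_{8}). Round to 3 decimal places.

126.286

Sum of periods 2–8: 207 + 109 + 95 + 67 + 85 + 221 + 100 = 884
Divide by 7: 884 / 7 = 126.286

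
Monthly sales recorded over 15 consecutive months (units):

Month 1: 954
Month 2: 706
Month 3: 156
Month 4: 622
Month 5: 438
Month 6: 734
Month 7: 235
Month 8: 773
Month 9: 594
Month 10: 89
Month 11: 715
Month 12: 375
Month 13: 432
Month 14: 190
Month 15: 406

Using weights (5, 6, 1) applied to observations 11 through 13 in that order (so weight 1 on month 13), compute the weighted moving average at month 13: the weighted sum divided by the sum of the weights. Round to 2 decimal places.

521.42

Weighted sum: 5·715 + 6·375 + 1·432 = 3575 + 2250 + 432 = 6257
Weight total: 5 + 6 + 1 = 12
WMA = 6257 / 12 = 521.42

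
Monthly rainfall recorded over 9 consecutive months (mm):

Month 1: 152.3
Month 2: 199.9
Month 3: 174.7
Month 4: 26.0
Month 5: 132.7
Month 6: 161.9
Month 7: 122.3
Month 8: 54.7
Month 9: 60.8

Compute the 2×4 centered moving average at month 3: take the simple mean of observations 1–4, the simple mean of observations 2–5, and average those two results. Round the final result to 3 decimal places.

135.775

Sum over 1–4: 152.3 + 199.9 + 174.7 + 26.0 = 552.9
Sum over 2–5: 199.9 + 174.7 + 26.0 + 132.7 = 533.3
CMA at t=3 = (552.9 + 533.3) / (2·4) = 1086.2 / 8 = 135.775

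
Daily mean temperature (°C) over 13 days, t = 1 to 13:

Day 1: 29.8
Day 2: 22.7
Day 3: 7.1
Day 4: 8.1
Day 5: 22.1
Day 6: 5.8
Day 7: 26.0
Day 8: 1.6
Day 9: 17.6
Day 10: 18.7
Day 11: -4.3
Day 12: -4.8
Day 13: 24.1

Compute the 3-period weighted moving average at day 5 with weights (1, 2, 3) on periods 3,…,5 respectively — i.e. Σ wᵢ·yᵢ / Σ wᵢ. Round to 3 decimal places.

14.933

Weighted sum: 1·7.1 + 2·8.1 + 3·22.1 = 7.1 + 16.2 + 66.3 = 89.6
Weight total: 1 + 2 + 3 = 6
WMA = 89.6 / 6 = 14.933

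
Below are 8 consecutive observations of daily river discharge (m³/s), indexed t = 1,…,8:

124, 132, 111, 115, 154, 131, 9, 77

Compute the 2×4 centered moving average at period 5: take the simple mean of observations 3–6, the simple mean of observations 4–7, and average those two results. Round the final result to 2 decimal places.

115.00

Sum over 3–6: 111 + 115 + 154 + 131 = 511
Sum over 4–7: 115 + 154 + 131 + 9 = 409
CMA at t=5 = (511 + 409) / (2·4) = 920 / 8 = 115.00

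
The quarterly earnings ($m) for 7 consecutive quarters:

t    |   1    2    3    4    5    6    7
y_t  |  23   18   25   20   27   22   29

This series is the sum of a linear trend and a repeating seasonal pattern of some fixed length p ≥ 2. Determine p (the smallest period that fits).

2

First differences y_{t+1} − y_t: -5, 7, -5, 7, -5, 7, …
The difference pattern repeats every 2 terms and not for any smaller step, so p = 2.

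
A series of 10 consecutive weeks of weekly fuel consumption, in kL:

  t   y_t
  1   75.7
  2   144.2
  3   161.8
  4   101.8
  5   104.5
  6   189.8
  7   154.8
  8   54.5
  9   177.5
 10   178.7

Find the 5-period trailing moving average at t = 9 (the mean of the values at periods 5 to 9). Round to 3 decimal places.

136.220

Sum of periods 5–9: 104.5 + 189.8 + 154.8 + 54.5 + 177.5 = 681.1
Divide by 5: 681.1 / 5 = 136.220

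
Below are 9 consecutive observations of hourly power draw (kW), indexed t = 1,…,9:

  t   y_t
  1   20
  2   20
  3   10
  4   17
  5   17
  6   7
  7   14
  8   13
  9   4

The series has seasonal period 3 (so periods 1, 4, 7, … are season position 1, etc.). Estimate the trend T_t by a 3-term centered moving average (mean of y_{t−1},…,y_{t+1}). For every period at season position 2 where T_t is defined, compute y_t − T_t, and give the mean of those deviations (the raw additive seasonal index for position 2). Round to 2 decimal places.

Season position 2 occurs at t = 2, 5, 8 (where T_t is defined).
t=2: T_2 = 16.6667; y_2 − T_2 = 20 − 16.6667 = 3.3333
t=5: T_5 = 13.6667; y_5 − T_5 = 17 − 13.6667 = 3.3333
t=8: T_8 = 10.3333; y_8 − T_8 = 13 − 10.3333 = 2.6667
Mean deviation: (3.3333 + 3.3333 + 2.6667) / 3 = 3.11

3.11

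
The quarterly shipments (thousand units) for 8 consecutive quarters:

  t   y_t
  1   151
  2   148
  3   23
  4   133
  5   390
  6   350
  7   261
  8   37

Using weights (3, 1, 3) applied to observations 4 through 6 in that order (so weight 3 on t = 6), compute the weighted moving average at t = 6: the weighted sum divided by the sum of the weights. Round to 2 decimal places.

Weighted sum: 3·133 + 1·390 + 3·350 = 399 + 390 + 1050 = 1839
Weight total: 3 + 1 + 3 = 7
WMA = 1839 / 7 = 262.71

262.71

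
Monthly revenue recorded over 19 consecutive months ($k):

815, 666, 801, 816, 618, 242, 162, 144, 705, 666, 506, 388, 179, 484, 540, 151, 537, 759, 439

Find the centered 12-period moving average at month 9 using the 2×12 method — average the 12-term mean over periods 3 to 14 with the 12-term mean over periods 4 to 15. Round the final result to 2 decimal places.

465.04

Sum over 3–14: 801 + 816 + 618 + 242 + 162 + 144 + 705 + 666 + 506 + 388 + 179 + 484 = 5711
Sum over 4–15: 816 + 618 + 242 + 162 + 144 + 705 + 666 + 506 + 388 + 179 + 484 + 540 = 5450
CMA at t=9 = (5711 + 5450) / (2·12) = 11161 / 24 = 465.04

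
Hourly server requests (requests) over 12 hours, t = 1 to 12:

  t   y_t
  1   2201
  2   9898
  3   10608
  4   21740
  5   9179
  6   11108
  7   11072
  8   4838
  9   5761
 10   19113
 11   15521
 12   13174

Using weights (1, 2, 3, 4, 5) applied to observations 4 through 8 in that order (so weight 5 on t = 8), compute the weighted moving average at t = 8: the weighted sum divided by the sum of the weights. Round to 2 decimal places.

9460.00

Weighted sum: 1·21740 + 2·9179 + 3·11108 + 4·11072 + 5·4838 = 21740 + 18358 + 33324 + 44288 + 24190 = 141900
Weight total: 1 + 2 + 3 + 4 + 5 = 15
WMA = 141900 / 15 = 9460.00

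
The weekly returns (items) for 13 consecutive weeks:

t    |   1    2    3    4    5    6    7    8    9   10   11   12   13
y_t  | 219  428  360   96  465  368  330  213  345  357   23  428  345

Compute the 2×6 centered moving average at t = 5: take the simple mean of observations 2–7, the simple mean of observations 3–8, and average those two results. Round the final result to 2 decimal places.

Sum over 2–7: 428 + 360 + 96 + 465 + 368 + 330 = 2047
Sum over 3–8: 360 + 96 + 465 + 368 + 330 + 213 = 1832
CMA at t=5 = (2047 + 1832) / (2·6) = 3879 / 12 = 323.25

323.25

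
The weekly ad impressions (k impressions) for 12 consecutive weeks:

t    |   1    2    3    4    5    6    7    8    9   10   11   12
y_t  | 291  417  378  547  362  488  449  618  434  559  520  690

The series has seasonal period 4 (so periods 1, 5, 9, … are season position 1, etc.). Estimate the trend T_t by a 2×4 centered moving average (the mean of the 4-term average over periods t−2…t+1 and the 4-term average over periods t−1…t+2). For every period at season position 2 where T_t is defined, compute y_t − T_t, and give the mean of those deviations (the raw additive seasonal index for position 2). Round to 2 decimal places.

Season position 2 occurs at t = 6, 10 (where T_t is defined).
t=6: T_6 = 470.3750; y_6 − T_6 = 488 − 470.3750 = 17.6250
t=10: T_10 = 541.7500; y_10 − T_10 = 559 − 541.7500 = 17.2500
Mean deviation: (17.6250 + 17.2500) / 2 = 17.44

17.44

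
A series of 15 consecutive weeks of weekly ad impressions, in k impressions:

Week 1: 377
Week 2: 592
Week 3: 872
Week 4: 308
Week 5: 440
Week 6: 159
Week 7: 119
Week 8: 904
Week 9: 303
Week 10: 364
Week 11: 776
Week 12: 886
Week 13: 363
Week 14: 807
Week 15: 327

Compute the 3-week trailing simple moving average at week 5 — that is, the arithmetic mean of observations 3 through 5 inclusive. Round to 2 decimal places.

540.00

Sum of periods 3–5: 872 + 308 + 440 = 1620
Divide by 3: 1620 / 3 = 540.00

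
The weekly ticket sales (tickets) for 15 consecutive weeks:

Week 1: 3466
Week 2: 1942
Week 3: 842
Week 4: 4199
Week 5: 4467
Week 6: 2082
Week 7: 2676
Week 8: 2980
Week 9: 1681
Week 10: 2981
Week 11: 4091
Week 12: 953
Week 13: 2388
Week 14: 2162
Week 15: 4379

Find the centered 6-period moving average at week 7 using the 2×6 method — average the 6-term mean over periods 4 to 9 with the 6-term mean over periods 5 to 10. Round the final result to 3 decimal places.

2912.667

Sum over 4–9: 4199 + 4467 + 2082 + 2676 + 2980 + 1681 = 18085
Sum over 5–10: 4467 + 2082 + 2676 + 2980 + 1681 + 2981 = 16867
CMA at t=7 = (18085 + 16867) / (2·6) = 34952 / 12 = 2912.667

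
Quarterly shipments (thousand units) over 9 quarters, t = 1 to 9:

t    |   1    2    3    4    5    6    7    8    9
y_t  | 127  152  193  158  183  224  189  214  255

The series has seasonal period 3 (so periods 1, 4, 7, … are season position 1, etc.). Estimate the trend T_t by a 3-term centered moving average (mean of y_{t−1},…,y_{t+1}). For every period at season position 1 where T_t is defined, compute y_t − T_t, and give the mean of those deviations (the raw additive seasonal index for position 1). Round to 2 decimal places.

-20.00

Season position 1 occurs at t = 4, 7 (where T_t is defined).
t=4: T_4 = 178.0000; y_4 − T_4 = 158 − 178.0000 = -20.0000
t=7: T_7 = 209.0000; y_7 − T_7 = 189 − 209.0000 = -20.0000
Mean deviation: (-20.0000 + -20.0000) / 2 = -20.00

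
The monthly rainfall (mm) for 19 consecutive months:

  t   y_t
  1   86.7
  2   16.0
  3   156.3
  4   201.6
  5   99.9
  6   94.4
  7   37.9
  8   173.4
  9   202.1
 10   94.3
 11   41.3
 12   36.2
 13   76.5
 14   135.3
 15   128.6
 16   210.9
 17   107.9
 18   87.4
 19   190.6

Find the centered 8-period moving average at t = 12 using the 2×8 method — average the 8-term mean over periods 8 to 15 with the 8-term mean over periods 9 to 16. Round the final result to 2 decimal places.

113.31

Sum over 8–15: 173.4 + 202.1 + 94.3 + 41.3 + 36.2 + 76.5 + 135.3 + 128.6 = 887.7
Sum over 9–16: 202.1 + 94.3 + 41.3 + 36.2 + 76.5 + 135.3 + 128.6 + 210.9 = 925.2
CMA at t=12 = (887.7 + 925.2) / (2·8) = 1812.9 / 16 = 113.31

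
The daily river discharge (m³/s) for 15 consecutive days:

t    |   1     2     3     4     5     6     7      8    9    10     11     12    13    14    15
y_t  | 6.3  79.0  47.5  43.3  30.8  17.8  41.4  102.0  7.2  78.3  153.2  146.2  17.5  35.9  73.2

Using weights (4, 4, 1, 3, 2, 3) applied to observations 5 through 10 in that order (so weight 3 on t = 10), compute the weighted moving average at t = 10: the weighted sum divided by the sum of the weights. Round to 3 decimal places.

46.535

Weighted sum: 4·30.8 + 4·17.8 + 1·41.4 + 3·102.0 + 2·7.2 + 3·78.3 = 123.2 + 71.2 + 41.4 + 306.0 + 14.4 + 234.9 = 791.1
Weight total: 4 + 4 + 1 + 3 + 2 + 3 = 17
WMA = 791.1 / 17 = 46.535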